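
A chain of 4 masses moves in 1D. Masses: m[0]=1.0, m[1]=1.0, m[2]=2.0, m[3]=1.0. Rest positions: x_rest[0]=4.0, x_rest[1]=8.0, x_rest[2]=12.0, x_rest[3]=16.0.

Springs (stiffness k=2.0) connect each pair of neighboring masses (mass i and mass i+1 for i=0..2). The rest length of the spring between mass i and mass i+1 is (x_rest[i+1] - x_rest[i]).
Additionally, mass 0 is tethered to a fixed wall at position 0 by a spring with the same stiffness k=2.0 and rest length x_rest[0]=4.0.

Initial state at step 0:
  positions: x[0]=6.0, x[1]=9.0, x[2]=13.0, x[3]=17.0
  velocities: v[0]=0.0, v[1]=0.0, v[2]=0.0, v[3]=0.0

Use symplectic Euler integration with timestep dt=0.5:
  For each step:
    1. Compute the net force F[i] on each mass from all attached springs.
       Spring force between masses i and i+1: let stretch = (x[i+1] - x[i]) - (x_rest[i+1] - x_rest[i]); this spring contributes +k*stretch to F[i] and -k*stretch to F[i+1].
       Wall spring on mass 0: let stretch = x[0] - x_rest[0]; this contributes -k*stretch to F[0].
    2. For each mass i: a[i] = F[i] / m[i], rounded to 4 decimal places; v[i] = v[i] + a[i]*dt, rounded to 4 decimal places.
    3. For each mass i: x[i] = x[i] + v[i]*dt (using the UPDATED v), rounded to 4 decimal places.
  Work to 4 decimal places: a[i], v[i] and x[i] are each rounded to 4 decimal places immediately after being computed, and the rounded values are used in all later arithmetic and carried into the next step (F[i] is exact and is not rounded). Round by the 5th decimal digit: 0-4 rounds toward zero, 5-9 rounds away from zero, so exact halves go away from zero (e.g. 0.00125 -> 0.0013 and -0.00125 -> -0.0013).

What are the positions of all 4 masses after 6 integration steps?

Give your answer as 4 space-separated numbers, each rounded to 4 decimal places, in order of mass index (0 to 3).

Answer: 3.9297 8.8712 11.6758 16.8321

Derivation:
Step 0: x=[6.0000 9.0000 13.0000 17.0000] v=[0.0000 0.0000 0.0000 0.0000]
Step 1: x=[4.5000 9.5000 13.0000 17.0000] v=[-3.0000 1.0000 0.0000 0.0000]
Step 2: x=[3.2500 9.2500 13.1250 17.0000] v=[-2.5000 -0.5000 0.2500 0.0000]
Step 3: x=[3.3750 7.9375 13.2500 17.0625] v=[0.2500 -2.6250 0.2500 0.1250]
Step 4: x=[4.0938 7.0000 13.0000 17.2188] v=[1.4375 -1.8750 -0.5000 0.3125]
Step 5: x=[4.2188 7.6094 12.3047 17.2657] v=[0.2499 1.2188 -1.3906 0.0937]
Step 6: x=[3.9297 8.8712 11.6758 16.8321] v=[-0.5783 2.5235 -1.2578 -0.8673]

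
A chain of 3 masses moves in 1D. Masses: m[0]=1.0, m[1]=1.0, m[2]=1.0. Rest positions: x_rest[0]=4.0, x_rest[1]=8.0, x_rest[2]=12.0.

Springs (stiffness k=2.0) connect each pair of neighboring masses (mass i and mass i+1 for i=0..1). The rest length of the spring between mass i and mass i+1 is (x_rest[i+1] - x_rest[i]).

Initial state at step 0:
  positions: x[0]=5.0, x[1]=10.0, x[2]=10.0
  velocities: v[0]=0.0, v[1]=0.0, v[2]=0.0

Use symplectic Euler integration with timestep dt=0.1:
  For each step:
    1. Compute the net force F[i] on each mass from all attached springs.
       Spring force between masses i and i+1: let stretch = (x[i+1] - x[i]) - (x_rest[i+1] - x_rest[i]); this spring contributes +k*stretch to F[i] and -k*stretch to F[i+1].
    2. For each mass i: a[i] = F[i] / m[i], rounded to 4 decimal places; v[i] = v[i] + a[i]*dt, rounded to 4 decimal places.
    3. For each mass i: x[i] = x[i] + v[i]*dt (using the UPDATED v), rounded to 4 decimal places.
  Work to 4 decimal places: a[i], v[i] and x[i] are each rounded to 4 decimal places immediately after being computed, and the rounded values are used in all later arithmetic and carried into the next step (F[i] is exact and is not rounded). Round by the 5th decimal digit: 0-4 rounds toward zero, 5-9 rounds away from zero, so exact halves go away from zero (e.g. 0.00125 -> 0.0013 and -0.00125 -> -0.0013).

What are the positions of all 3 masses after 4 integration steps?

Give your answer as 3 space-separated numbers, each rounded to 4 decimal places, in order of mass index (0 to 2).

Answer: 5.1652 9.0875 10.7473

Derivation:
Step 0: x=[5.0000 10.0000 10.0000] v=[0.0000 0.0000 0.0000]
Step 1: x=[5.0200 9.9000 10.0800] v=[0.2000 -1.0000 0.8000]
Step 2: x=[5.0576 9.7060 10.2364] v=[0.3760 -1.9400 1.5640]
Step 3: x=[5.1082 9.4296 10.4622] v=[0.5057 -2.7636 2.2579]
Step 4: x=[5.1652 9.0875 10.7473] v=[0.5700 -3.4214 2.8514]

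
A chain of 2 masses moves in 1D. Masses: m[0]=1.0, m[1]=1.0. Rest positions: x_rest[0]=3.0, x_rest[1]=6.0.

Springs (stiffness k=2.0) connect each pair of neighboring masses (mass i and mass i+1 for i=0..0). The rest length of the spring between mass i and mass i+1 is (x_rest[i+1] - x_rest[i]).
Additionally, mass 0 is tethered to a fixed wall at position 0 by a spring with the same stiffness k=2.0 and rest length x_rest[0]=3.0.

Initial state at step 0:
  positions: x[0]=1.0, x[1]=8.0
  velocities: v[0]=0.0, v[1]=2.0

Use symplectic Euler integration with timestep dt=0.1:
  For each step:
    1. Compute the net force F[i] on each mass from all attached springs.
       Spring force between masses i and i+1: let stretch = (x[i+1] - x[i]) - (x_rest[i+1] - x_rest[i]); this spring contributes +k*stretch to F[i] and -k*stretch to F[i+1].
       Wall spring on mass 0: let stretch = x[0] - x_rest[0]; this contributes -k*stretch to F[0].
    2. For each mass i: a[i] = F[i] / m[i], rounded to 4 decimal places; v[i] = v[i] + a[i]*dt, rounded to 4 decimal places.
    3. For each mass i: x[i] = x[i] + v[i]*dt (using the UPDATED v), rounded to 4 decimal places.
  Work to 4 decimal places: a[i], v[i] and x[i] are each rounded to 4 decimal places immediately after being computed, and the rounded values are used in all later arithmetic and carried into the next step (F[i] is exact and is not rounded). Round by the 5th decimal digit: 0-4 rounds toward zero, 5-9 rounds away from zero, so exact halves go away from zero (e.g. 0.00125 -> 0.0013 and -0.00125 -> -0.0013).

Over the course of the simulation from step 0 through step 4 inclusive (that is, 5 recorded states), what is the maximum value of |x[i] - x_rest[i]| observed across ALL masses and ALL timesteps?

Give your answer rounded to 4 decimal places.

Answer: 2.1600

Derivation:
Step 0: x=[1.0000 8.0000] v=[0.0000 2.0000]
Step 1: x=[1.1200 8.1200] v=[1.2000 1.2000]
Step 2: x=[1.3576 8.1600] v=[2.3760 0.4000]
Step 3: x=[1.7041 8.1240] v=[3.4650 -0.3605]
Step 4: x=[2.1449 8.0196] v=[4.4082 -1.0445]
Max displacement = 2.1600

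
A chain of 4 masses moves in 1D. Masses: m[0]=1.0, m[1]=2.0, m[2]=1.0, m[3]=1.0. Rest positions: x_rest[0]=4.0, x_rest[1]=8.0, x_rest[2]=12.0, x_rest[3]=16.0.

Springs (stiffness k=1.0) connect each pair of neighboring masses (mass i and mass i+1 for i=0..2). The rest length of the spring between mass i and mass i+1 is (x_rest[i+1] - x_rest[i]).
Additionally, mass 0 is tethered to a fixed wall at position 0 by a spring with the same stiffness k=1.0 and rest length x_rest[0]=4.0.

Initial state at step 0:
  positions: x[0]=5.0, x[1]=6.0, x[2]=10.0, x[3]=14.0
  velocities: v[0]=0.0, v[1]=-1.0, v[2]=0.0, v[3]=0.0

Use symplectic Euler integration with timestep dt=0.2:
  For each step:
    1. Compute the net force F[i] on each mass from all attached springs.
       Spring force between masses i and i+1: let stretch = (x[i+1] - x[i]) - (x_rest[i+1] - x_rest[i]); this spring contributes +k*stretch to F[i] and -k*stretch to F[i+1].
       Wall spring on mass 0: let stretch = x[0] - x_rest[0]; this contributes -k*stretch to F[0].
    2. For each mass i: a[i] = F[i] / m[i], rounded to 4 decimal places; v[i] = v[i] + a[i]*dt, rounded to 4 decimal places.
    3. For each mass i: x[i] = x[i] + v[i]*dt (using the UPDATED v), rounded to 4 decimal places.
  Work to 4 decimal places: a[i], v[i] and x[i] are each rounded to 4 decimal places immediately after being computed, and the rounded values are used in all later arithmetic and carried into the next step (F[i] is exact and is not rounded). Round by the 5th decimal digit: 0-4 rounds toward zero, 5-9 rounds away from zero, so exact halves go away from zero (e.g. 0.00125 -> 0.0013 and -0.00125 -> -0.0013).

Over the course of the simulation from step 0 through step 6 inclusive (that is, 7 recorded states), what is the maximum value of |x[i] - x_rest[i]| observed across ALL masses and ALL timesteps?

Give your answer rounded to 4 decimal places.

Answer: 2.2361

Derivation:
Step 0: x=[5.0000 6.0000 10.0000 14.0000] v=[0.0000 -1.0000 0.0000 0.0000]
Step 1: x=[4.8400 5.8600 10.0000 14.0000] v=[-0.8000 -0.7000 0.0000 0.0000]
Step 2: x=[4.5272 5.7824 9.9944 14.0000] v=[-1.5640 -0.3880 -0.0280 0.0000]
Step 3: x=[4.0835 5.7639 9.9805 13.9998] v=[-2.2184 -0.0923 -0.0693 -0.0011]
Step 4: x=[3.5437 5.7962 9.9587 13.9988] v=[-2.6990 0.1613 -0.1088 -0.0050]
Step 5: x=[2.9523 5.8667 9.9320 13.9962] v=[-2.9572 0.3523 -0.1333 -0.0130]
Step 6: x=[2.3593 5.9602 9.9053 13.9910] v=[-2.9648 0.4674 -0.1335 -0.0258]
Max displacement = 2.2361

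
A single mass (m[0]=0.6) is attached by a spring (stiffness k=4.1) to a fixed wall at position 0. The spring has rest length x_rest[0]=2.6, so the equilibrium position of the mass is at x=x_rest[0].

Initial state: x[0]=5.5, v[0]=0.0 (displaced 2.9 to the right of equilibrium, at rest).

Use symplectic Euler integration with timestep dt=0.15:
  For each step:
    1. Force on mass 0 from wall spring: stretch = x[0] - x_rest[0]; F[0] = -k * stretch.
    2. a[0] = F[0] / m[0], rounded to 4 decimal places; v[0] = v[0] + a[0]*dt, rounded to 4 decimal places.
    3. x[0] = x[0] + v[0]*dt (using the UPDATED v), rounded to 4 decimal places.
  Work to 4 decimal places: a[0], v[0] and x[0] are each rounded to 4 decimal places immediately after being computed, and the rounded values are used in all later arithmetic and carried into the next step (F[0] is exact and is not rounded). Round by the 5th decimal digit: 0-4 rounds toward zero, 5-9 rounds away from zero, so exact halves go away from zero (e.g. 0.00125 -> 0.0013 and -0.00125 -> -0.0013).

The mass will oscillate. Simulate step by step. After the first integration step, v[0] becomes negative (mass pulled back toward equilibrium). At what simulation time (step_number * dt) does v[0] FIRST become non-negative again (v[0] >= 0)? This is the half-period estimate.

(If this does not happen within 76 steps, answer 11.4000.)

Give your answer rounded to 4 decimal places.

Answer: 1.2000

Derivation:
Step 0: x=[5.5000] v=[0.0000]
Step 1: x=[5.0541] v=[-2.9725]
Step 2: x=[4.2309] v=[-5.4880]
Step 3: x=[3.1569] v=[-7.1597]
Step 4: x=[1.9973] v=[-7.7305]
Step 5: x=[0.9304] v=[-7.1127]
Step 6: x=[0.1202] v=[-5.4014]
Step 7: x=[-0.3087] v=[-2.8596]
Step 8: x=[-0.2904] v=[0.1218]
First v>=0 after going negative at step 8, time=1.2000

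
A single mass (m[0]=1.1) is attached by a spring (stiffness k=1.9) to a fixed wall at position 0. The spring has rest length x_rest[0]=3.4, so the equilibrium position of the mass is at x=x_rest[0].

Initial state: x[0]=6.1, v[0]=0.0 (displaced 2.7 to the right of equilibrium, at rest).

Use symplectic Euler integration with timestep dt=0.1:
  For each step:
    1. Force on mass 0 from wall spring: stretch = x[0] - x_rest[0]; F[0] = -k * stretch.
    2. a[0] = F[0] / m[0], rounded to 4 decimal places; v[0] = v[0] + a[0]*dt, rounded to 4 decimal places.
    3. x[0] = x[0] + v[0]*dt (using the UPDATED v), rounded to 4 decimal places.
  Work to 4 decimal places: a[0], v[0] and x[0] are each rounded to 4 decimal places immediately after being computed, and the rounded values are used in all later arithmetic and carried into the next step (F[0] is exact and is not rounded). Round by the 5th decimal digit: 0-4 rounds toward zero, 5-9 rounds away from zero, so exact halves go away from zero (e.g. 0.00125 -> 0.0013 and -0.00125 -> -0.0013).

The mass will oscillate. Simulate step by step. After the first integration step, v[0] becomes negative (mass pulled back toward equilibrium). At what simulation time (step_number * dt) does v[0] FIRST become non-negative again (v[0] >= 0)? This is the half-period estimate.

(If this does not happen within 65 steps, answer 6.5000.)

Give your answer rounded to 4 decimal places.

Step 0: x=[6.1000] v=[0.0000]
Step 1: x=[6.0534] v=[-0.4664]
Step 2: x=[5.9609] v=[-0.9247]
Step 3: x=[5.8242] v=[-1.3670]
Step 4: x=[5.6456] v=[-1.7857]
Step 5: x=[5.4282] v=[-2.1736]
Step 6: x=[5.1758] v=[-2.5239]
Step 7: x=[4.8927] v=[-2.8306]
Step 8: x=[4.5839] v=[-3.0884]
Step 9: x=[4.2546] v=[-3.2929]
Step 10: x=[3.9106] v=[-3.4405]
Step 11: x=[3.5577] v=[-3.5287]
Step 12: x=[3.2021] v=[-3.5559]
Step 13: x=[2.8499] v=[-3.5217]
Step 14: x=[2.5072] v=[-3.4267]
Step 15: x=[2.1800] v=[-3.2725]
Step 16: x=[1.8738] v=[-3.0618]
Step 17: x=[1.5940] v=[-2.7982]
Step 18: x=[1.3454] v=[-2.4863]
Step 19: x=[1.1323] v=[-2.1314]
Step 20: x=[0.9583] v=[-1.7397]
Step 21: x=[0.8265] v=[-1.3180]
Step 22: x=[0.7392] v=[-0.8735]
Step 23: x=[0.6978] v=[-0.4139]
Step 24: x=[0.7031] v=[0.0528]
First v>=0 after going negative at step 24, time=2.4000

Answer: 2.4000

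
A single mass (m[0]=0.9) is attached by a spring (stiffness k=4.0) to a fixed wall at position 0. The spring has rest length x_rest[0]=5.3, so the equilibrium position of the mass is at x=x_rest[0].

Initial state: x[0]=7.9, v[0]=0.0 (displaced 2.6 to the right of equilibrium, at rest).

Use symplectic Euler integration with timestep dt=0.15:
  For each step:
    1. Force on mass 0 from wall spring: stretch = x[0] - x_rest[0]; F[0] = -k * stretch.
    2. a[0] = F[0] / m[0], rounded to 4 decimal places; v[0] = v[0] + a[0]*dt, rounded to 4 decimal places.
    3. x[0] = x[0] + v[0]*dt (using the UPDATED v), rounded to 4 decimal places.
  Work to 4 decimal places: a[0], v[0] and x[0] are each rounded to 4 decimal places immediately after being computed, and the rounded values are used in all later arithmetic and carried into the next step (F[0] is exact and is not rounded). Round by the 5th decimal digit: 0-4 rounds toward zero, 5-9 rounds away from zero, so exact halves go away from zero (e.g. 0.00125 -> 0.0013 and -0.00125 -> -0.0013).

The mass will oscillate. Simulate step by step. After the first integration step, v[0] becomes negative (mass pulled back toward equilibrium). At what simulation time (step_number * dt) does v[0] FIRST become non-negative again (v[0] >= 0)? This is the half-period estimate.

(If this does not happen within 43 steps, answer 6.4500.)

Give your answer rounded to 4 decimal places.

Answer: 1.5000

Derivation:
Step 0: x=[7.9000] v=[0.0000]
Step 1: x=[7.6400] v=[-1.7333]
Step 2: x=[7.1460] v=[-3.2933]
Step 3: x=[6.4674] v=[-4.5240]
Step 4: x=[5.6721] v=[-5.3023]
Step 5: x=[4.8395] v=[-5.5504]
Step 6: x=[4.0530] v=[-5.2434]
Step 7: x=[3.3912] v=[-4.4121]
Step 8: x=[2.9203] v=[-3.1396]
Step 9: x=[2.6873] v=[-1.5531]
Step 10: x=[2.7156] v=[0.1887]
First v>=0 after going negative at step 10, time=1.5000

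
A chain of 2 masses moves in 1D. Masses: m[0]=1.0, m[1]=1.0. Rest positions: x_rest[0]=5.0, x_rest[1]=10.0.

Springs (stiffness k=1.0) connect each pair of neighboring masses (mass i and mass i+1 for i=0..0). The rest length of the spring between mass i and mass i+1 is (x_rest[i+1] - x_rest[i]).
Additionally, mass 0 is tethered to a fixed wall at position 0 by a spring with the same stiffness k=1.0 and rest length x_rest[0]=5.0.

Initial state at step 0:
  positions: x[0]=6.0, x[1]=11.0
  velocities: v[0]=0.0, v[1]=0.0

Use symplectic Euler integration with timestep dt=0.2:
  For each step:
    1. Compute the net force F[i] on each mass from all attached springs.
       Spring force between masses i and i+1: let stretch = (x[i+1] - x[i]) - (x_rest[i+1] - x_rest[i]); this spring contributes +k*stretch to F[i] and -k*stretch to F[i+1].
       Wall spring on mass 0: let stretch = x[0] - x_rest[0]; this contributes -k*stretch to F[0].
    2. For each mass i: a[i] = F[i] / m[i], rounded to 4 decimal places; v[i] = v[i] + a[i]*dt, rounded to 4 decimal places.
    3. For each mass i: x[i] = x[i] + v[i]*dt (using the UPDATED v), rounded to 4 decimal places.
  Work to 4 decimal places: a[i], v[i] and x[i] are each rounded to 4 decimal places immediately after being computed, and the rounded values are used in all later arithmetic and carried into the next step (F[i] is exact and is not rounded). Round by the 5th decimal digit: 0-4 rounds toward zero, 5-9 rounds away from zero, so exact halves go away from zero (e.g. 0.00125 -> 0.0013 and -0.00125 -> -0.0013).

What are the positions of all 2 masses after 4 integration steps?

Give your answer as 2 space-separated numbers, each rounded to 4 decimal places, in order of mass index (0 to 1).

Answer: 5.6458 10.9773

Derivation:
Step 0: x=[6.0000 11.0000] v=[0.0000 0.0000]
Step 1: x=[5.9600 11.0000] v=[-0.2000 0.0000]
Step 2: x=[5.8832 10.9984] v=[-0.3840 -0.0080]
Step 3: x=[5.7757 10.9922] v=[-0.5376 -0.0310]
Step 4: x=[5.6458 10.9773] v=[-0.6494 -0.0743]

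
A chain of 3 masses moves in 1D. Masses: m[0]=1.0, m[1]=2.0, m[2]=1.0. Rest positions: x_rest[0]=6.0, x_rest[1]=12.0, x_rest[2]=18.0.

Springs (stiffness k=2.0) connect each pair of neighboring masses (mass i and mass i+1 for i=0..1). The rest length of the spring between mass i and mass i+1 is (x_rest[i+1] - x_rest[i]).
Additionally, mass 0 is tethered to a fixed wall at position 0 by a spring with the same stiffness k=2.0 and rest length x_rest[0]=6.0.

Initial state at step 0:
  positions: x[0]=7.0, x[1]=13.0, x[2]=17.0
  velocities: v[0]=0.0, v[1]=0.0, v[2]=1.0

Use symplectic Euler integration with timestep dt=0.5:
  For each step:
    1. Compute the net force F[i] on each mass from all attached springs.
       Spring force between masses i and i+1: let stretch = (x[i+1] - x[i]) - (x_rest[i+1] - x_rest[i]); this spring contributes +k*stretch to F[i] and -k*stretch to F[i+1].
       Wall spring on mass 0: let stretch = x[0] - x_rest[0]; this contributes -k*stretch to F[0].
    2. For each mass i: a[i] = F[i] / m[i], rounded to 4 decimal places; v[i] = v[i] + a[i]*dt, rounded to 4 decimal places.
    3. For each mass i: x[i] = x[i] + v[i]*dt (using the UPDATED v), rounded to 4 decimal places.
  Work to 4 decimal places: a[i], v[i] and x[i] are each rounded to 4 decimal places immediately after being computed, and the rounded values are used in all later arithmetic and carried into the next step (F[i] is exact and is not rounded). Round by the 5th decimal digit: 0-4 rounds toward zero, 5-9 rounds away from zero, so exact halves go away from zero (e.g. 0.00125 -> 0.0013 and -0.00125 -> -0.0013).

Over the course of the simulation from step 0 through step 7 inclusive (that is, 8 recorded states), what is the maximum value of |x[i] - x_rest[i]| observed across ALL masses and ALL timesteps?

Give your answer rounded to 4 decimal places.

Answer: 2.5000

Derivation:
Step 0: x=[7.0000 13.0000 17.0000] v=[0.0000 0.0000 1.0000]
Step 1: x=[6.5000 12.5000 18.5000] v=[-1.0000 -1.0000 3.0000]
Step 2: x=[5.7500 12.0000 20.0000] v=[-1.5000 -1.0000 3.0000]
Step 3: x=[5.2500 11.9375 20.5000] v=[-1.0000 -0.1250 1.0000]
Step 4: x=[5.4688 12.3438 19.7188] v=[0.4375 0.8125 -1.5625]
Step 5: x=[6.3907 12.8751 18.2501] v=[1.8437 1.0625 -2.9375]
Step 6: x=[7.3594 13.1290 17.0939] v=[1.9374 0.5078 -2.3125]
Step 7: x=[7.5332 12.9317 16.9552] v=[0.3476 -0.3946 -0.2774]
Max displacement = 2.5000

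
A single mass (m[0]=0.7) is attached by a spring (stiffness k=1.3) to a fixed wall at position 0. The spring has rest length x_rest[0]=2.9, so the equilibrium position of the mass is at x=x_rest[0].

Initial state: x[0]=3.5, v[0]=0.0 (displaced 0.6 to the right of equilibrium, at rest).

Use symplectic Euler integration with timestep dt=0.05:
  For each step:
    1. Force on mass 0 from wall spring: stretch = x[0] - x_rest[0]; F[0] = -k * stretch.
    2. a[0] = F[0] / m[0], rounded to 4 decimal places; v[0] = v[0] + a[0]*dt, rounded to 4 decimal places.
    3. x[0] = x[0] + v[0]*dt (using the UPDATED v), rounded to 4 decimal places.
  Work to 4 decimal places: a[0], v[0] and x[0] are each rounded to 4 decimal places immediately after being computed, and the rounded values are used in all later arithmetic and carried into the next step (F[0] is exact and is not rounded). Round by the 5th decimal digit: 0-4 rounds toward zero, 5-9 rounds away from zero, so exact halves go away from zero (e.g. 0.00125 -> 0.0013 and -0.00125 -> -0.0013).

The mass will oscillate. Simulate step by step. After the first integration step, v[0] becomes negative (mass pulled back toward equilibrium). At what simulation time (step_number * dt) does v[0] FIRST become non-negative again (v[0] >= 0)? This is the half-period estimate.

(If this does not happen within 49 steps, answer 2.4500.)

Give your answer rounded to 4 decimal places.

Step 0: x=[3.5000] v=[0.0000]
Step 1: x=[3.4972] v=[-0.0557]
Step 2: x=[3.4916] v=[-0.1112]
Step 3: x=[3.4833] v=[-0.1661]
Step 4: x=[3.4723] v=[-0.2203]
Step 5: x=[3.4586] v=[-0.2734]
Step 6: x=[3.4423] v=[-0.3253]
Step 7: x=[3.4235] v=[-0.3757]
Step 8: x=[3.4023] v=[-0.4243]
Step 9: x=[3.3788] v=[-0.4709]
Step 10: x=[3.3530] v=[-0.5154]
Step 11: x=[3.3251] v=[-0.5575]
Step 12: x=[3.2953] v=[-0.5970]
Step 13: x=[3.2636] v=[-0.6337]
Step 14: x=[3.2302] v=[-0.6675]
Step 15: x=[3.1953] v=[-0.6982]
Step 16: x=[3.1590] v=[-0.7256]
Step 17: x=[3.1215] v=[-0.7497]
Step 18: x=[3.0830] v=[-0.7703]
Step 19: x=[3.0436] v=[-0.7873]
Step 20: x=[3.0036] v=[-0.8006]
Step 21: x=[2.9631] v=[-0.8102]
Step 22: x=[2.9223] v=[-0.8161]
Step 23: x=[2.8814] v=[-0.8182]
Step 24: x=[2.8406] v=[-0.8165]
Step 25: x=[2.8001] v=[-0.8110]
Step 26: x=[2.7600] v=[-0.8017]
Step 27: x=[2.7206] v=[-0.7887]
Step 28: x=[2.6820] v=[-0.7720]
Step 29: x=[2.6444] v=[-0.7518]
Step 30: x=[2.6080] v=[-0.7281]
Step 31: x=[2.5730] v=[-0.7010]
Step 32: x=[2.5395] v=[-0.6706]
Step 33: x=[2.5076] v=[-0.6371]
Step 34: x=[2.4776] v=[-0.6007]
Step 35: x=[2.4495] v=[-0.5615]
Step 36: x=[2.4235] v=[-0.5197]
Step 37: x=[2.3997] v=[-0.4755]
Step 38: x=[2.3783] v=[-0.4290]
Step 39: x=[2.3593] v=[-0.3806]
Step 40: x=[2.3428] v=[-0.3304]
Step 41: x=[2.3289] v=[-0.2787]
Step 42: x=[2.3176] v=[-0.2257]
Step 43: x=[2.3090] v=[-0.1716]
Step 44: x=[2.3032] v=[-0.1167]
Step 45: x=[2.3001] v=[-0.0613]
Step 46: x=[2.2998] v=[-0.0056]
Step 47: x=[2.3023] v=[0.0501]
First v>=0 after going negative at step 47, time=2.3500

Answer: 2.3500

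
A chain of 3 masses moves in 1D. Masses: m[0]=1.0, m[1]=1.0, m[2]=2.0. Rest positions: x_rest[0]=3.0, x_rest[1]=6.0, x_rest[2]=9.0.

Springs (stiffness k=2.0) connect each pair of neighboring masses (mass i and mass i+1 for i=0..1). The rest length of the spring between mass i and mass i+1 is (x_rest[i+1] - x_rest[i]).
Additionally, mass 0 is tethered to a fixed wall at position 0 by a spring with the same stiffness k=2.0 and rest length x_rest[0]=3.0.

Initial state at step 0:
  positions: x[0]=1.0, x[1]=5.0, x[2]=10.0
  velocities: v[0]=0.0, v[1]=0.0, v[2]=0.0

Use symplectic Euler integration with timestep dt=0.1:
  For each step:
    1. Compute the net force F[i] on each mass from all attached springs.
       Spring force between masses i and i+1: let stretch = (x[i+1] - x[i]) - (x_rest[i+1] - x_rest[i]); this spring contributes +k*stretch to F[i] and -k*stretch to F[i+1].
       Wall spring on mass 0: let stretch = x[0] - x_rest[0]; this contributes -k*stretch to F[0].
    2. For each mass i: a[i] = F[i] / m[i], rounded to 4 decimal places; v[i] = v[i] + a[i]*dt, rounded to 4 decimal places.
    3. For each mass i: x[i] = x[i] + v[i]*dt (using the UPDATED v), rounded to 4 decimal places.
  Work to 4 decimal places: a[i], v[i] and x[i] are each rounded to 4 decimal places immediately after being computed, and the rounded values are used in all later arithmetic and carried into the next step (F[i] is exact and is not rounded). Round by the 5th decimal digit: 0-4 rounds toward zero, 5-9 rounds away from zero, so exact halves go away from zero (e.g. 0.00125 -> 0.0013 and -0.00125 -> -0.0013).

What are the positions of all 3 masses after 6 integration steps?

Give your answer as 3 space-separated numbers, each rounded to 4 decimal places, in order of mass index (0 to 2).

Step 0: x=[1.0000 5.0000 10.0000] v=[0.0000 0.0000 0.0000]
Step 1: x=[1.0600 5.0200 9.9800] v=[0.6000 0.2000 -0.2000]
Step 2: x=[1.1780 5.0600 9.9404] v=[1.1800 0.4000 -0.3960]
Step 3: x=[1.3501 5.1200 9.8820] v=[1.7208 0.5997 -0.5840]
Step 4: x=[1.5706 5.1998 9.8060] v=[2.2048 0.7981 -0.7602]
Step 5: x=[1.8323 5.2992 9.7139] v=[2.6165 0.9935 -0.9208]
Step 6: x=[2.1266 5.4175 9.6077] v=[2.9434 1.1831 -1.0623]

Answer: 2.1266 5.4175 9.6077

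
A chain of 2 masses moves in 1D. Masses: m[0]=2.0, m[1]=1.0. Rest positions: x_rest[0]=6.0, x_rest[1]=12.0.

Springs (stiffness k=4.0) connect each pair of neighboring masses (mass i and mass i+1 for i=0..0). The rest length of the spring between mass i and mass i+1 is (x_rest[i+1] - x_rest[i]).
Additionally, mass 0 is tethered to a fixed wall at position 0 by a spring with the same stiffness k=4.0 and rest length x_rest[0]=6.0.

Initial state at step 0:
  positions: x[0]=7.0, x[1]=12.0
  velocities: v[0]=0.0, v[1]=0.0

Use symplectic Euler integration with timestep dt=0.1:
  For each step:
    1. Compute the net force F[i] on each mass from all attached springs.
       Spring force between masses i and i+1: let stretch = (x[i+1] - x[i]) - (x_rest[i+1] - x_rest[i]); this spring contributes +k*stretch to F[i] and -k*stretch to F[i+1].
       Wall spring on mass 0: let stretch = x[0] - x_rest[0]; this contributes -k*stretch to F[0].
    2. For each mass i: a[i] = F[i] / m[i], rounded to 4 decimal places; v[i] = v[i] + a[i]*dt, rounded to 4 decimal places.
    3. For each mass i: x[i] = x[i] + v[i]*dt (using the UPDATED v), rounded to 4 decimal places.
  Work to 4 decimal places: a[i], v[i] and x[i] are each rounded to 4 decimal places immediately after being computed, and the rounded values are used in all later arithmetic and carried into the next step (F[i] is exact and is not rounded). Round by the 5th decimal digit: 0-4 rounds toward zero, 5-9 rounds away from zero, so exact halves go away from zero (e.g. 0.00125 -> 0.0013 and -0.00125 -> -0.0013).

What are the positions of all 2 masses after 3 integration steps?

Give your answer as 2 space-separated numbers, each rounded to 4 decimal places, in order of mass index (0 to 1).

Step 0: x=[7.0000 12.0000] v=[0.0000 0.0000]
Step 1: x=[6.9600 12.0400] v=[-0.4000 0.4000]
Step 2: x=[6.8824 12.1168] v=[-0.7760 0.7680]
Step 3: x=[6.7718 12.2242] v=[-1.1056 1.0742]

Answer: 6.7718 12.2242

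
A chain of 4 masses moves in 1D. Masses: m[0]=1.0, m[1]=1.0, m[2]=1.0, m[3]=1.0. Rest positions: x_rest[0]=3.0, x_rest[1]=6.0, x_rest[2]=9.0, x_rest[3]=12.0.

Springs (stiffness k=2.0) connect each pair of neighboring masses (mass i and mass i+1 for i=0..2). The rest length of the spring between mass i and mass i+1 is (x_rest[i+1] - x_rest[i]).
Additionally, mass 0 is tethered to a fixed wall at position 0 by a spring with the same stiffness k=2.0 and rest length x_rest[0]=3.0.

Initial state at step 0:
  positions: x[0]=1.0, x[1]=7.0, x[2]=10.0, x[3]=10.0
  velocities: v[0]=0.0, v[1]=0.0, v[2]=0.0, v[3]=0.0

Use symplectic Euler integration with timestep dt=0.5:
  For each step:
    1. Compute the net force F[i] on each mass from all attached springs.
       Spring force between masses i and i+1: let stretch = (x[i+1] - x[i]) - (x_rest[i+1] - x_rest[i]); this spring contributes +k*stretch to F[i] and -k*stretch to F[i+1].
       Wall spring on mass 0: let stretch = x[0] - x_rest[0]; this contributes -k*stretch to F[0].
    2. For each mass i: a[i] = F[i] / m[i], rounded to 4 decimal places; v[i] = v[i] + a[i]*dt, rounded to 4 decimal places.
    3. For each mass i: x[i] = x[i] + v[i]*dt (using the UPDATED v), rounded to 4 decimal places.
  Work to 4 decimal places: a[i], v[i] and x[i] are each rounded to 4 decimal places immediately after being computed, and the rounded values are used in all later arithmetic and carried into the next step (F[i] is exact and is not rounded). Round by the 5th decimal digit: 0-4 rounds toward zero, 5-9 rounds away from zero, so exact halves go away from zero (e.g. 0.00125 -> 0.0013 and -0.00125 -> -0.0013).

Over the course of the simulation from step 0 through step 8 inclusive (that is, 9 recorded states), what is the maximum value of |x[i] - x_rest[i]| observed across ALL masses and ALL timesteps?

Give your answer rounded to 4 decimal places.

Answer: 2.5625

Derivation:
Step 0: x=[1.0000 7.0000 10.0000 10.0000] v=[0.0000 0.0000 0.0000 0.0000]
Step 1: x=[3.5000 5.5000 8.5000 11.5000] v=[5.0000 -3.0000 -3.0000 3.0000]
Step 2: x=[5.2500 4.5000 7.0000 13.0000] v=[3.5000 -2.0000 -3.0000 3.0000]
Step 3: x=[4.0000 5.1250 7.2500 13.0000] v=[-2.5000 1.2500 0.5000 0.0000]
Step 4: x=[1.3125 6.2500 9.3125 11.6250] v=[-5.3750 2.2500 4.1250 -2.7500]
Step 5: x=[0.4375 6.4375 11.0000 10.5938] v=[-1.7500 0.3750 3.3750 -2.0625]
Step 6: x=[2.3438 5.9063 10.2032 11.2657] v=[3.8125 -1.0625 -1.5937 1.3437]
Step 7: x=[4.8594 5.7423 7.7892 12.9063] v=[5.0312 -0.3281 -4.8281 3.2812]
Step 8: x=[5.3868 6.1603 6.9103 13.4884] v=[1.0547 0.8359 -1.7579 1.1641]
Max displacement = 2.5625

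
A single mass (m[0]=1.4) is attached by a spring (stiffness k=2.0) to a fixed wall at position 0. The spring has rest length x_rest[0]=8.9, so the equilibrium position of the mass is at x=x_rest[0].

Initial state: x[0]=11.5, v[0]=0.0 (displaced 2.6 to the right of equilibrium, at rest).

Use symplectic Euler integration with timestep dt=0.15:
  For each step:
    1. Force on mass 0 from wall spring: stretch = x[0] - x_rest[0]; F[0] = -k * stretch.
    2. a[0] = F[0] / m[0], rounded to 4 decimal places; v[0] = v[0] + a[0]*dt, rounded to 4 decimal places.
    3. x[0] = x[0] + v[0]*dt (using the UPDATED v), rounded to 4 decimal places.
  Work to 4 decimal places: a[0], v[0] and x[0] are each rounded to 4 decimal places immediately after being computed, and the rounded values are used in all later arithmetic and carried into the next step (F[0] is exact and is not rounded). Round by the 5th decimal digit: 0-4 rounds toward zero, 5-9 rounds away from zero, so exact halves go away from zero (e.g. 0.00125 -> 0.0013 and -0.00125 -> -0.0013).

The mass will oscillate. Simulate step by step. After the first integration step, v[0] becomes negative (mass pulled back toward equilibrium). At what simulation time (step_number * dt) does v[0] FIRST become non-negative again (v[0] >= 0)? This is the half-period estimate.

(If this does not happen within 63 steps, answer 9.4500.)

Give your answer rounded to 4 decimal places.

Answer: 2.7000

Derivation:
Step 0: x=[11.5000] v=[0.0000]
Step 1: x=[11.4164] v=[-0.5571]
Step 2: x=[11.2520] v=[-1.0963]
Step 3: x=[11.0120] v=[-1.6003]
Step 4: x=[10.7041] v=[-2.0529]
Step 5: x=[10.3382] v=[-2.4395]
Step 6: x=[9.9260] v=[-2.7477]
Step 7: x=[9.4809] v=[-2.9676]
Step 8: x=[9.0171] v=[-3.0921]
Step 9: x=[8.5495] v=[-3.1172]
Step 10: x=[8.0932] v=[-3.0421]
Step 11: x=[7.6628] v=[-2.8692]
Step 12: x=[7.2722] v=[-2.6041]
Step 13: x=[6.9339] v=[-2.2553]
Step 14: x=[6.6588] v=[-1.8340]
Step 15: x=[6.4557] v=[-1.3537]
Step 16: x=[6.3312] v=[-0.8299]
Step 17: x=[6.2893] v=[-0.2794]
Step 18: x=[6.3313] v=[0.2800]
First v>=0 after going negative at step 18, time=2.7000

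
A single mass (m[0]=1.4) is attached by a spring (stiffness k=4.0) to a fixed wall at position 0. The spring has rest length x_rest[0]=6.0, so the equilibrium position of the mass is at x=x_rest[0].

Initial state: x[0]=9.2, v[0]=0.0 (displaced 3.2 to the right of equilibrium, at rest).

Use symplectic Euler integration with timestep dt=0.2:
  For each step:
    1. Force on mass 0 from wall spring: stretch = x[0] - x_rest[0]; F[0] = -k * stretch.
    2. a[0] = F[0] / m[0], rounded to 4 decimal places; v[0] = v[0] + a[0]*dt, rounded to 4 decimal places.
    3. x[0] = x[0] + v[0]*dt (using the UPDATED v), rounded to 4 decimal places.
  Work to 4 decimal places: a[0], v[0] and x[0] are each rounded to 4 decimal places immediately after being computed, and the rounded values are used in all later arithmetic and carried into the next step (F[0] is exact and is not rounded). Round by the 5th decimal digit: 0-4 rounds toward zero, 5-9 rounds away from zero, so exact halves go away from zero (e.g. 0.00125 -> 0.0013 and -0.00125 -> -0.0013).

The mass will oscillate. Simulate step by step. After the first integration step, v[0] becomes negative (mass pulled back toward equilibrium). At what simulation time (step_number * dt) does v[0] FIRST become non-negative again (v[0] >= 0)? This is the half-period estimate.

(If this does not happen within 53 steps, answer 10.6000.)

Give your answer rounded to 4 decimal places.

Answer: 2.0000

Derivation:
Step 0: x=[9.2000] v=[0.0000]
Step 1: x=[8.8343] v=[-1.8286]
Step 2: x=[8.1447] v=[-3.4482]
Step 3: x=[7.2100] v=[-4.6737]
Step 4: x=[6.1370] v=[-5.3651]
Step 5: x=[5.0483] v=[-5.4434]
Step 6: x=[4.0684] v=[-4.8996]
Step 7: x=[3.3092] v=[-3.7958]
Step 8: x=[2.8576] v=[-2.2582]
Step 9: x=[2.7651] v=[-0.4625]
Step 10: x=[3.0423] v=[1.3860]
First v>=0 after going negative at step 10, time=2.0000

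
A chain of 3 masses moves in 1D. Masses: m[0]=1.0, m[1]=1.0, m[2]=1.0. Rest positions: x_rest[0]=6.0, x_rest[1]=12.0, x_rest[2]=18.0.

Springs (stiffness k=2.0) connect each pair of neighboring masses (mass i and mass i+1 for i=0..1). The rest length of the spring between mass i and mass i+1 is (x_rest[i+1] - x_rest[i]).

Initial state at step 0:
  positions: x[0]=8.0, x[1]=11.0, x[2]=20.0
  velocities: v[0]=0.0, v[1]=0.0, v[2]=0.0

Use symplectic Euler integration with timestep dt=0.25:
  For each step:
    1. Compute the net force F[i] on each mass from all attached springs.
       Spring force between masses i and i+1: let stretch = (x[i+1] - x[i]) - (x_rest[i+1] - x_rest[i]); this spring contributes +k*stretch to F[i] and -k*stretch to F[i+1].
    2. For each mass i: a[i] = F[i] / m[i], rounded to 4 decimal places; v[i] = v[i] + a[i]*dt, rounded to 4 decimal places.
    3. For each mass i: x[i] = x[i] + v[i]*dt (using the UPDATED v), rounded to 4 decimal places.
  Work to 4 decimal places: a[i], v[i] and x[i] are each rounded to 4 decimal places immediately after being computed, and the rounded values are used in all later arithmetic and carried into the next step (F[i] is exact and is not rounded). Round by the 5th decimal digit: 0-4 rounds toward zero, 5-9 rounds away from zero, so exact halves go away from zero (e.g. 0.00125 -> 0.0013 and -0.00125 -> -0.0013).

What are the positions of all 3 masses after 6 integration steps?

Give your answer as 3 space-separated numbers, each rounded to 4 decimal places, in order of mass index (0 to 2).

Answer: 6.3502 14.2996 18.3502

Derivation:
Step 0: x=[8.0000 11.0000 20.0000] v=[0.0000 0.0000 0.0000]
Step 1: x=[7.6250 11.7500 19.6250] v=[-1.5000 3.0000 -1.5000]
Step 2: x=[7.0156 12.9688 19.0156] v=[-2.4375 4.8750 -2.4375]
Step 3: x=[6.4004 14.1993 18.4004] v=[-2.4609 4.9218 -2.4609]
Step 4: x=[6.0100 14.9800 18.0100] v=[-1.5615 3.1229 -1.5615]
Step 5: x=[5.9909 15.0182 17.9909] v=[-0.0765 0.1529 -0.0765]
Step 6: x=[6.3502 14.2996 18.3502] v=[1.4372 -2.8744 1.4372]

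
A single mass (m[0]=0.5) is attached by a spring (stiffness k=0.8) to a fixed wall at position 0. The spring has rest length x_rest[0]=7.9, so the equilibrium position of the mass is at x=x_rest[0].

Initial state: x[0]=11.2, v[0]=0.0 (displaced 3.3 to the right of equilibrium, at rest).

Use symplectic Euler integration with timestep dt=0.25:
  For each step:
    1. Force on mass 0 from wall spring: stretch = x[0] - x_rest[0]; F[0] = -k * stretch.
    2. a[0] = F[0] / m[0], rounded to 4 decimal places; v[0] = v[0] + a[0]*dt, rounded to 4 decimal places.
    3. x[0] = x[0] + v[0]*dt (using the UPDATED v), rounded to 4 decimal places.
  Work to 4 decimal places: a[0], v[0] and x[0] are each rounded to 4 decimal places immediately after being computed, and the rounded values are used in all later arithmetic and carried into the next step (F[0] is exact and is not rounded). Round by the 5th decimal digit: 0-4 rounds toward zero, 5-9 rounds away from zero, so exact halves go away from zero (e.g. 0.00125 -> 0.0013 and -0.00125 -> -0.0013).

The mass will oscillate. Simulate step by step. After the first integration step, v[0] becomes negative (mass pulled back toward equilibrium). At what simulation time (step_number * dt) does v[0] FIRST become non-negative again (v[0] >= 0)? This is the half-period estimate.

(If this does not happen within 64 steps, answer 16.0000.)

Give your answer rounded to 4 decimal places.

Step 0: x=[11.2000] v=[0.0000]
Step 1: x=[10.8700] v=[-1.3200]
Step 2: x=[10.2430] v=[-2.5080]
Step 3: x=[9.3817] v=[-3.4452]
Step 4: x=[8.3722] v=[-4.0379]
Step 5: x=[7.3155] v=[-4.2268]
Step 6: x=[6.3173] v=[-3.9930]
Step 7: x=[5.4773] v=[-3.3599]
Step 8: x=[4.8796] v=[-2.3908]
Step 9: x=[4.5839] v=[-1.1827]
Step 10: x=[4.6199] v=[0.1438]
First v>=0 after going negative at step 10, time=2.5000

Answer: 2.5000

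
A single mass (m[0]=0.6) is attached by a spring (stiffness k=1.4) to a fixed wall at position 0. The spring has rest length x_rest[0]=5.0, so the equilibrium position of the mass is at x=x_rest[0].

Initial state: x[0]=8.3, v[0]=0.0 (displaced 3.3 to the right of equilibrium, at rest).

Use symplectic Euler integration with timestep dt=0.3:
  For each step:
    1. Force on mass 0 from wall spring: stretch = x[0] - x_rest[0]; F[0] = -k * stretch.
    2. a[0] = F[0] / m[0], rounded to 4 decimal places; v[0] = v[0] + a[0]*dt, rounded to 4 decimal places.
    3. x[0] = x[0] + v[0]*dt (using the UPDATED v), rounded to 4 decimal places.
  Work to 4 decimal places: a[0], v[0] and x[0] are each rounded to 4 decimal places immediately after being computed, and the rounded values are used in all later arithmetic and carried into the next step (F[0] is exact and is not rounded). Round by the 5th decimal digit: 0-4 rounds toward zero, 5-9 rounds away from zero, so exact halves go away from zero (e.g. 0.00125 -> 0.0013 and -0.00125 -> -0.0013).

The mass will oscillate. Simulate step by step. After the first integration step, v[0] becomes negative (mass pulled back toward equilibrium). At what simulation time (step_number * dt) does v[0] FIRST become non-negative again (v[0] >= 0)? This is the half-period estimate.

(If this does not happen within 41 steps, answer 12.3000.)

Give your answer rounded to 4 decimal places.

Step 0: x=[8.3000] v=[0.0000]
Step 1: x=[7.6070] v=[-2.3100]
Step 2: x=[6.3665] v=[-4.1349]
Step 3: x=[4.8391] v=[-5.0915]
Step 4: x=[3.3454] v=[-4.9789]
Step 5: x=[2.1992] v=[-3.8207]
Step 6: x=[1.6412] v=[-1.8601]
Step 7: x=[1.7885] v=[0.4911]
First v>=0 after going negative at step 7, time=2.1000

Answer: 2.1000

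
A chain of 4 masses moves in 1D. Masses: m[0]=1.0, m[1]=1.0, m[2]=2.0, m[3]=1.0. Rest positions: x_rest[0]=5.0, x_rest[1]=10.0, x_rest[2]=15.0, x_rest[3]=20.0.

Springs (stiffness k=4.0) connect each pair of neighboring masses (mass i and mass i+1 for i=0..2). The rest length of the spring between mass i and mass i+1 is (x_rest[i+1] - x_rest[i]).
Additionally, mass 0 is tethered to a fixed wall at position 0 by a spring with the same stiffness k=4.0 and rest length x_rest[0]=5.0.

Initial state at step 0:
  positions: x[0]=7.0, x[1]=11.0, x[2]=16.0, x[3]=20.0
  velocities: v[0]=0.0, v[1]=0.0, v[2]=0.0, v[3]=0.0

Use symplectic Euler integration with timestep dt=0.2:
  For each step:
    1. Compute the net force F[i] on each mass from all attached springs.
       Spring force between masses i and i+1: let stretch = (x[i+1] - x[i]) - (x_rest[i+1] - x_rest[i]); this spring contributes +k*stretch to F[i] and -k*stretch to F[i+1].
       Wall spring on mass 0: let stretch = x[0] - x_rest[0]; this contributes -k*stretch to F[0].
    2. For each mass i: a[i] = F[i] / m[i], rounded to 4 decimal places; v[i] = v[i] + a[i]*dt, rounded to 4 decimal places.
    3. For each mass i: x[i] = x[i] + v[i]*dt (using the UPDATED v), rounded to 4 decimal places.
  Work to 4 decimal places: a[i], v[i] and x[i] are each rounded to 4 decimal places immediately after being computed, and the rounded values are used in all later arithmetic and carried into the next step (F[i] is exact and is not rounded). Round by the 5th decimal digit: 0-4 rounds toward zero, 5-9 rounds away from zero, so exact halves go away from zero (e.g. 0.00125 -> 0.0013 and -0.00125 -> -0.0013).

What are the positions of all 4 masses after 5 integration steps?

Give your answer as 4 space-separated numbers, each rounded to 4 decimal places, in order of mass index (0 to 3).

Answer: 4.1617 10.3550 15.6610 21.3554

Derivation:
Step 0: x=[7.0000 11.0000 16.0000 20.0000] v=[0.0000 0.0000 0.0000 0.0000]
Step 1: x=[6.5200 11.1600 15.9200 20.1600] v=[-2.4000 0.8000 -0.4000 0.8000]
Step 2: x=[5.7392 11.3392 15.7984 20.4416] v=[-3.9040 0.8960 -0.6080 1.4080]
Step 3: x=[4.9361 11.3359 15.6915 20.7803] v=[-4.0154 -0.0166 -0.5344 1.6934]
Step 4: x=[4.3672 11.0055 15.6433 21.1048] v=[-2.8444 -1.6520 -0.2411 1.6224]
Step 5: x=[4.1617 10.3550 15.6610 21.3554] v=[-1.0275 -3.2524 0.0884 1.2532]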